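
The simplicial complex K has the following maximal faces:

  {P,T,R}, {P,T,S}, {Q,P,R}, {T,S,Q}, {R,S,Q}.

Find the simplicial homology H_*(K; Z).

We work with the vertex ordering P < Q < R < S < T. The simplices of K, each written with vertices in increasing order, are:

  0-simplices (5): P, Q, R, S, T
  1-simplices (10): PQ, PR, PS, PT, QR, QS, QT, RS, RT, ST
  2-simplices (5): PQR, PRT, PST, QRS, QST

giving chain groups C_0 ≅ Z^5, C_1 ≅ Z^10, C_2 ≅ Z^5.

∂_1: C_1 → C_0 is given by ∂[p,q] = [q] − [p]. For instance
  ∂QS = S − Q.
The 5×10 boundary matrix has rank 4 and Smith normal form diag(1,1,1,1).

Boundary ∂_2: C_2 → C_1 sends each 2-simplex [p,q,r] to [q,r] − [p,r] + [p,q]. For instance
  ∂PST = ST − PT + PS,
  ∂PRT = RT − PT + PR.
As a 10×5 matrix over Z this has rank 5, with invariant factors (1,1,1,1,1).

From H_k ≅ ker(∂_k) / im(∂_{k+1}) we obtain:

  H_0: rank C_0 − rank ∂_1 = 5 − 4 = 1, and the invariant factors of ∂_1 are all 1, so H_0 ≅ Z.
  H_1: rank ker ∂_1 − rank ∂_2 = (10 − 4) − 5 = 1, and the invariant factors of ∂_2 are all 1, so H_1 ≅ Z.
  H_2: rank ker ∂_2 − rank ∂_3 = (5 − 5) − 0 = 0, and there is no ∂_3, so H_2 ≅ 0.

H_0 ≅ Z,  H_1 ≅ Z,  H_2 = 0.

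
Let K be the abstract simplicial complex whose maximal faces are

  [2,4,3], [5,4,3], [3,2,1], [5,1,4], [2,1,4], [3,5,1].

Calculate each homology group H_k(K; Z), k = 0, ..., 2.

H_0 = Z,  H_1 = 0,  H_2 = Z.

Take the total order 1 < 2 < 3 < 4 < 5 on the vertex set. Then K (dimension 2) consists of the simplices:

  0-simplices (5): [1], [2], [3], [4], [5]
  1-simplices (9): [1,2], [1,3], [1,4], [1,5], [2,3], [2,4], [3,4], [3,5], [4,5]
  2-simplices (6): [1,2,3], [1,2,4], [1,3,5], [1,4,5], [2,3,4], [3,4,5]

so the chain groups are C_0 ≅ Z^5, C_1 ≅ Z^9, C_2 ≅ Z^6.

The boundary map ∂_1: C_1 → C_0 sends each edge [p,q] (with p < q) to q − p.
This gives a 5×9 integer matrix of rank 4; reducing to Smith normal form yields diagonal entries (1,1,1,1).

∂_2: C_2 → C_1 acts by ∂[p,q,r] = [q,r] − [p,r] + [p,q]. For instance
  ∂[2,3,4] = [3,4] − [2,4] + [2,3],
  ∂[1,2,3] = [2,3] − [1,3] + [1,2].
The 9×6 boundary matrix has rank 5 and Smith normal form diag(1,1,1,1,1).

Computing H_k = (kernel of ∂_k) / (image of ∂_{k+1}):

  H_0: rank C_0 − rank ∂_1 = 5 − 4 = 1, and the invariant factors of ∂_1 are all 1, so H_0 = Z.
  H_1: rank ker ∂_1 − rank ∂_2 = (9 − 4) − 5 = 0, and the invariant factors of ∂_2 are all 1, so H_1 = 0.
  H_2: rank ker ∂_2 − rank ∂_3 = (6 − 5) − 0 = 1, and there is no ∂_3, so H_2 = Z.

(K is a triangulation of the 2-sphere S^2.)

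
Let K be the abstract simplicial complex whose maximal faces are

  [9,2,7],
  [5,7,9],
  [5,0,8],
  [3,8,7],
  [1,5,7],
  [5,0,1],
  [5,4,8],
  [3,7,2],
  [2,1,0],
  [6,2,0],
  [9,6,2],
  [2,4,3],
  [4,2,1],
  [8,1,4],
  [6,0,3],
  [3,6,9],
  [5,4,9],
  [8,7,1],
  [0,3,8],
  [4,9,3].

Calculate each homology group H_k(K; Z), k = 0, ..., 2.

H_0 ≅ Z,  H_1 ≅ Z ⊕ Z/2Z,  H_2 = 0.

Take the total order 0 < 1 < 2 < 3 < 4 < 5 < 6 < 7 < 8 < 9 on the vertex set. Then K (dimension 2) consists of the simplices:

  0-simplices (10): [0], [1], [2], [3], [4], [5], [6], [7], [8], [9]
  1-simplices (30): (30 of them)
  2-simplices (20): (20 of them)

so the chain groups are C_0 ≅ Z^10, C_1 ≅ Z^30, C_2 ≅ Z^20.

Boundary ∂_1: C_1 → C_0 is given by ∂[p,q] = [q] − [p]. For instance
  ∂[3,9] = [9] − [3].
The resulting 10×30 matrix has rank 9, and its Smith normal form has invariant factors (1,1,1,1,1,1,1,1,1).

∂_2: C_2 → C_1 sends each 2-simplex [p,q,r] to [q,r] − [p,r] + [p,q]. For instance
  ∂[0,1,2] = [1,2] − [0,2] + [0,1],
  ∂[1,5,7] = [5,7] − [1,7] + [1,5].
The resulting 30×20 matrix has rank 20, and its Smith normal form has invariant factors (1,1,1,1,1,1,1,1,1,1,1,1,1,1,1,1,1,1,1,2).

Reading off H_k = ker ∂_k / im ∂_{k+1}:

  H_0: rank C_0 − rank ∂_1 = 10 − 9 = 1, and the invariant factors of ∂_1 are all 1, so H_0 = Z.
  H_1: rank ker ∂_1 − rank ∂_2 = (30 − 9) − 20 = 1, and ∂_2 has invariant factor 2 > 1, so H_1 = Z ⊕ Z/2Z.
  H_2: rank ker ∂_2 − rank ∂_3 = (20 − 20) − 0 = 0, and there is no ∂_3, so H_2 = 0.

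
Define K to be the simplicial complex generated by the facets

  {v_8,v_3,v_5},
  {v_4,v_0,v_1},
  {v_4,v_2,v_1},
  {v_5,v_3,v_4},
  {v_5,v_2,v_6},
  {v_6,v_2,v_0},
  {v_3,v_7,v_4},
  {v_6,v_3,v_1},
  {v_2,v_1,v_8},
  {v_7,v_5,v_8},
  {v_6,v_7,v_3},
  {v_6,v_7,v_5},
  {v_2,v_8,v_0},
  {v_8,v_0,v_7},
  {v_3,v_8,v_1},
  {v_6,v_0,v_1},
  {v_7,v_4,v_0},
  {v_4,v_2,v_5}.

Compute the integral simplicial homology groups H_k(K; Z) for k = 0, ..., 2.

Take the total order v_0 < v_1 < v_2 < v_3 < v_4 < v_5 < v_6 < v_7 < v_8 on the vertex set. Then K (dimension 2) consists of the simplices:

  0-simplices (9): [v_0], [v_1], [v_2], [v_3], [v_4], [v_5], [v_6], [v_7], [v_8]
  1-simplices (27): (27 of them)
  2-simplices (18): (18 of them)

giving chain groups C_0 ≅ Z^9, C_1 ≅ Z^27, C_2 ≅ Z^18.

The boundary map ∂_1: C_1 → C_0 is given by ∂[p,q] = [q] − [p].
The 9×27 boundary matrix has rank 8 and Smith normal form diag(1,1,1,1,1,1,1,1).

Boundary ∂_2: C_2 → C_1 maps a triangle to the signed sum of its edges. For instance
  ∂[v_3,v_5,v_8] = [v_5,v_8] − [v_3,v_8] + [v_3,v_5],
  ∂[v_1,v_2,v_4] = [v_2,v_4] − [v_1,v_4] + [v_1,v_2].
As a 27×18 matrix over Z this has rank 18, with invariant factors (1,1,1,1,1,1,1,1,1,1,1,1,1,1,1,1,1,2).

Reading off H_k = ker ∂_k / im ∂_{k+1}:

  H_0: rank C_0 − rank ∂_1 = 9 − 8 = 1, and the invariant factors of ∂_1 are all 1, so H_0 = Z.
  H_1: rank ker ∂_1 − rank ∂_2 = (27 − 8) − 18 = 1, and ∂_2 has invariant factor 2 > 1, so H_1 = Z ⊕ Z/2.
  H_2: rank ker ∂_2 − rank ∂_3 = (18 − 18) − 0 = 0, and there is no ∂_3, so H_2 = 0.

(K is a triangulation of the Klein bottle.)

H_0 = Z,  H_1 = Z ⊕ Z/2,  H_2 = 0.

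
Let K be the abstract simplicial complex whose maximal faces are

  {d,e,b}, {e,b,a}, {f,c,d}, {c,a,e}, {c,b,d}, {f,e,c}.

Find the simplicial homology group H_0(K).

H_0 = Z.

Order the vertices as a < b < c < d < e < f. Listing each simplex with vertices in this order, K has dimension 2 with simplices:

  0-simplices (6): a, b, c, d, e, f
  1-simplices (12): ab, ac, ae, bc, bd, be, cd, ce, cf, de, df, ef
  2-simplices (6): abe, ace, bcd, bde, cdf, cef

Hence C_0 ≅ Z^6, C_1 ≅ Z^12, C_2 ≅ Z^6.

Boundary ∂_1: C_1 → C_0 maps an edge to its endpoints' difference, ∂[p,q] = q − p.
The resulting 6×12 matrix has rank 5, and its Smith normal form has invariant factors (1,1,1,1,1).

The boundary map ∂_2: C_2 → C_1 sends each 2-simplex [p,q,r] to [q,r] − [p,r] + [p,q]. For instance
  ∂cef = ef − cf + ce,
  ∂bde = de − be + bd.
The 12×6 boundary matrix has rank 6 and Smith normal form diag(1,1,1,1,1,1).

Reading off H_k = ker ∂_k / im ∂_{k+1}:

  H_0: rank C_0 − rank ∂_1 = 6 − 5 = 1, and the invariant factors of ∂_1 are all 1, so H_0 = Z.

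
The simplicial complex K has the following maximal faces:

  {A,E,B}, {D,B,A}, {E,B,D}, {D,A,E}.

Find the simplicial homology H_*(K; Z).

Take the total order A < B < D < E on the vertex set. Then K (dimension 2) consists of the simplices:

  0-simplices (4): A, B, D, E
  1-simplices (6): AB, AD, AE, BD, BE, DE
  2-simplices (4): ABD, ABE, ADE, BDE

giving chain groups C_0 ≅ Z^4, C_1 ≅ Z^6, C_2 ≅ Z^4.

∂_1: C_1 → C_0 maps an edge to its endpoints' difference, ∂[p,q] = q − p. For instance
  ∂BD = D − B.
This gives a 4×6 integer matrix of rank 3; reducing to Smith normal form yields diagonal entries (1,1,1).

∂_2: C_2 → C_1 sends each 2-simplex [p,q,r] to [q,r] − [p,r] + [p,q]. For instance
  ∂ADE = DE − AE + AD,
  ∂ABD = BD − AD + AB.
As a 6×4 matrix over Z this has rank 3, with invariant factors (1,1,1).

Computing H_k = (kernel of ∂_k) / (image of ∂_{k+1}):

  H_0: rank C_0 − rank ∂_1 = 4 − 3 = 1, and the invariant factors of ∂_1 are all 1, so H_0 ≅ Z.
  H_1: rank ker ∂_1 − rank ∂_2 = (6 − 3) − 3 = 0, and the invariant factors of ∂_2 are all 1, so H_1 ≅ 0.
  H_2: rank ker ∂_2 − rank ∂_3 = (4 − 3) − 0 = 1, and there is no ∂_3, so H_2 ≅ Z.

H_0 = Z,  H_1 = 0,  H_2 = Z.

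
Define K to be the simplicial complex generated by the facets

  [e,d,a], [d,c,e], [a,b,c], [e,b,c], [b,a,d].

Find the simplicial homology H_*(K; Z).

Take the total order a < b < c < d < e on the vertex set. Then K (dimension 2) consists of the simplices:

  0-simplices (5): a, b, c, d, e
  1-simplices (10): ab, ac, ad, ae, bc, bd, be, cd, ce, de
  2-simplices (5): abc, abd, ade, bce, cde

so the chain groups are C_0 ≅ Z^5, C_1 ≅ Z^10, C_2 ≅ Z^5.

The boundary map ∂_1: C_1 → C_0 sends each edge [p,q] (with p < q) to q − p.
The 5×10 boundary matrix has rank 4 and Smith normal form diag(1,1,1,1).

The boundary map ∂_2: C_2 → C_1 sends each 2-simplex [p,q,r] to [q,r] − [p,r] + [p,q]. For instance
  ∂ade = de − ae + ad,
  ∂abc = bc − ac + ab.
The 10×5 boundary matrix has rank 5 and Smith normal form diag(1,1,1,1,1).

Computing H_k = (kernel of ∂_k) / (image of ∂_{k+1}):

  H_0: rank C_0 − rank ∂_1 = 5 − 4 = 1, and the invariant factors of ∂_1 are all 1, so H_0 = Z.
  H_1: rank ker ∂_1 − rank ∂_2 = (10 − 4) − 5 = 1, and the invariant factors of ∂_2 are all 1, so H_1 = Z.
  H_2: rank ker ∂_2 − rank ∂_3 = (5 − 5) − 0 = 0, and there is no ∂_3, so H_2 = 0.

H_0 = Z,  H_1 = Z,  H_2 = 0.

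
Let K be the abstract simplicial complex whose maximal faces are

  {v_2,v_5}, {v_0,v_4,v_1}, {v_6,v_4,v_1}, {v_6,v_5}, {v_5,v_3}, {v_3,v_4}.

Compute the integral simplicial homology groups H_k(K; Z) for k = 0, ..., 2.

Order the vertices as v_0 < v_1 < v_2 < v_3 < v_4 < v_5 < v_6. Listing each simplex with vertices in this order, K has dimension 2 with simplices:

  0-simplices (7): [v_0], [v_1], [v_2], [v_3], [v_4], [v_5], [v_6]
  1-simplices (9): [v_0,v_1], [v_0,v_4], [v_1,v_4], [v_1,v_6], [v_2,v_5], [v_3,v_4], [v_3,v_5], [v_4,v_6], [v_5,v_6]
  2-simplices (2): [v_0,v_1,v_4], [v_1,v_4,v_6]

Hence C_0 ≅ Z^7, C_1 ≅ Z^9, C_2 ≅ Z^2.

The boundary map ∂_1: C_1 → C_0 maps an edge to its endpoints' difference, ∂[p,q] = q − p. For instance
  ∂[v_1,v_4] = [v_4] − [v_1].
This gives a 7×9 integer matrix of rank 6; reducing to Smith normal form yields diagonal entries (1,1,1,1,1,1).

Boundary ∂_2: C_2 → C_1 sends each 2-simplex [p,q,r] to [q,r] − [p,r] + [p,q]. For instance
  ∂[v_0,v_1,v_4] = [v_1,v_4] − [v_0,v_4] + [v_0,v_1],
  ∂[v_1,v_4,v_6] = [v_4,v_6] − [v_1,v_6] + [v_1,v_4].
This gives a 9×2 integer matrix of rank 2; reducing to Smith normal form yields diagonal entries (1,1).

From H_k ≅ ker(∂_k) / im(∂_{k+1}) we obtain:

  H_0: rank C_0 − rank ∂_1 = 7 − 6 = 1, and the invariant factors of ∂_1 are all 1, so H_0 ≅ Z.
  H_1: rank ker ∂_1 − rank ∂_2 = (9 − 6) − 2 = 1, and the invariant factors of ∂_2 are all 1, so H_1 ≅ Z.
  H_2: rank ker ∂_2 − rank ∂_3 = (2 − 2) − 0 = 0, and there is no ∂_3, so H_2 ≅ 0.

H_0 = Z,  H_1 = Z,  H_2 = 0.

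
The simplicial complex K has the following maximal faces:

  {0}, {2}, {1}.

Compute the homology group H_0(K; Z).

H_0 = Z^3.

Fix the vertex order 0 < 1 < 2 and write every simplex with vertices in increasing order. Then dim K = 0 and the simplices of K are:

  0-simplices (3): [0], [1], [2]

Hence C_0 ≅ Z^3.

Computing H_k = (kernel of ∂_k) / (image of ∂_{k+1}):

  H_0: rank C_0 − rank ∂_1 = 3 − 0 = 3, and there is no ∂_1, so H_0 ≅ Z^3.

(K is a triangulation of a set of 3 points.)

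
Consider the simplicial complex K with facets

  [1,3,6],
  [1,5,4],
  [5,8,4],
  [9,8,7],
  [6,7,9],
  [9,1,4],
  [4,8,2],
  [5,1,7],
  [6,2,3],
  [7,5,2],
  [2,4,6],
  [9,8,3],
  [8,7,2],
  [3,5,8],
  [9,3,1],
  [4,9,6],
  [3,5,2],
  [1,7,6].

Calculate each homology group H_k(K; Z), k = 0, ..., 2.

H_0 = Z,  H_1 = Z ⊕ Z/2Z,  H_2 = 0.

Fix the vertex order 1 < 2 < 3 < 4 < 5 < 6 < 7 < 8 < 9 and write every simplex with vertices in increasing order. Then dim K = 2 and the simplices of K are:

  0-simplices (9): [1], [2], [3], [4], [5], [6], [7], [8], [9]
  1-simplices (27): (27 of them)
  2-simplices (18): [1,3,6], [1,3,9], [1,4,5], [1,4,9], [1,5,7], [1,6,7], [2,3,5], [2,3,6], [2,4,6], [2,4,8], [2,5,7], [2,7,8], [3,5,8], [3,8,9], [4,5,8], [4,6,9], [6,7,9], [7,8,9]

Hence C_0 ≅ Z^9, C_1 ≅ Z^27, C_2 ≅ Z^18.

The boundary map ∂_1: C_1 → C_0 maps an edge to its endpoints' difference, ∂[p,q] = q − p. For instance
  ∂[3,5] = [5] − [3].
The 9×27 boundary matrix has rank 8 and Smith normal form diag(1,1,1,1,1,1,1,1).

The boundary map ∂_2: C_2 → C_1 maps a triangle to the signed sum of its edges. For instance
  ∂[3,8,9] = [8,9] − [3,9] + [3,8],
  ∂[2,4,6] = [4,6] − [2,6] + [2,4].
As a 27×18 matrix over Z this has rank 18, with invariant factors (1,1,1,1,1,1,1,1,1,1,1,1,1,1,1,1,1,2).

From H_k ≅ ker(∂_k) / im(∂_{k+1}) we obtain:

  H_0: rank C_0 − rank ∂_1 = 9 − 8 = 1, and the invariant factors of ∂_1 are all 1, so H_0 = Z.
  H_1: rank ker ∂_1 − rank ∂_2 = (27 − 8) − 18 = 1, and ∂_2 has invariant factor 2 > 1, so H_1 = Z ⊕ Z/2Z.
  H_2: rank ker ∂_2 − rank ∂_3 = (18 − 18) − 0 = 0, and there is no ∂_3, so H_2 = 0.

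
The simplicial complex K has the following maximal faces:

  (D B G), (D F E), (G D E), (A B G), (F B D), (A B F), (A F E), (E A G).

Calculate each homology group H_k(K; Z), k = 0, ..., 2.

H_0 = Z,  H_1 = 0,  H_2 = Z.

We work with the vertex ordering A < B < D < E < F < G. The simplices of K, each written with vertices in increasing order, are:

  0-simplices (6): A, B, D, E, F, G
  1-simplices (12): AB, AE, AF, AG, BD, BF, BG, DE, DF, DG, EF, EG
  2-simplices (8): ABF, ABG, AEF, AEG, BDF, BDG, DEF, DEG

Hence C_0 ≅ Z^6, C_1 ≅ Z^12, C_2 ≅ Z^8.

∂_1: C_1 → C_0 sends each edge [p,q] (with p < q) to q − p. For instance
  ∂BF = F − B.
As a 6×12 matrix over Z this has rank 5, with invariant factors (1,1,1,1,1).

The boundary map ∂_2: C_2 → C_1 acts by ∂[p,q,r] = [q,r] − [p,r] + [p,q]. For instance
  ∂ABG = BG − AG + AB,
  ∂BDF = DF − BF + BD.
This gives a 12×8 integer matrix of rank 7; reducing to Smith normal form yields diagonal entries (1,1,1,1,1,1,1).

Computing H_k = (kernel of ∂_k) / (image of ∂_{k+1}):

  H_0: rank C_0 − rank ∂_1 = 6 − 5 = 1, and the invariant factors of ∂_1 are all 1, so H_0 ≅ Z.
  H_1: rank ker ∂_1 − rank ∂_2 = (12 − 5) − 7 = 0, and the invariant factors of ∂_2 are all 1, so H_1 ≅ 0.
  H_2: rank ker ∂_2 − rank ∂_3 = (8 − 7) − 0 = 1, and there is no ∂_3, so H_2 ≅ Z.

As a check, the Euler characteristic is 6 − 12 + 8 = 2, which agrees with 1 − 0 + 1 = 2.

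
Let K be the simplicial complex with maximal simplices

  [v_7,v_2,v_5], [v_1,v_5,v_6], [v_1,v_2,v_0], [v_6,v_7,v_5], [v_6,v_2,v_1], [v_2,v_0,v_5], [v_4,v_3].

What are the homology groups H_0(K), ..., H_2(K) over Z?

H_0 ≅ Z^2,  H_1 ≅ Z,  H_2 = 0.

Fix the vertex order v_0 < v_1 < v_2 < v_3 < v_4 < v_5 < v_6 < v_7 and write every simplex with vertices in increasing order. Then dim K = 2 and the simplices of K are:

  0-simplices (8): [v_0], [v_1], [v_2], [v_3], [v_4], [v_5], [v_6], [v_7]
  1-simplices (13): [v_0,v_1], [v_0,v_2], [v_0,v_5], [v_1,v_2], [v_1,v_5], [v_1,v_6], [v_2,v_5], [v_2,v_6], [v_2,v_7], [v_3,v_4], [v_5,v_6], [v_5,v_7], [v_6,v_7]
  2-simplices (6): [v_0,v_1,v_2], [v_0,v_2,v_5], [v_1,v_2,v_6], [v_1,v_5,v_6], [v_2,v_5,v_7], [v_5,v_6,v_7]

so the chain groups are C_0 ≅ Z^8, C_1 ≅ Z^13, C_2 ≅ Z^6.

∂_1: C_1 → C_0 maps an edge to its endpoints' difference, ∂[p,q] = q − p.
As a 8×13 matrix over Z this has rank 6, with invariant factors (1,1,1,1,1,1).

Boundary ∂_2: C_2 → C_1 sends each 2-simplex [p,q,r] to [q,r] − [p,r] + [p,q]. For instance
  ∂[v_0,v_1,v_2] = [v_1,v_2] − [v_0,v_2] + [v_0,v_1],
  ∂[v_5,v_6,v_7] = [v_6,v_7] − [v_5,v_7] + [v_5,v_6].
The resulting 13×6 matrix has rank 6, and its Smith normal form has invariant factors (1,1,1,1,1,1).

Computing H_k = (kernel of ∂_k) / (image of ∂_{k+1}):

  H_0: rank C_0 − rank ∂_1 = 8 − 6 = 2, and the invariant factors of ∂_1 are all 1, so H_0 ≅ Z^2.
  H_1: rank ker ∂_1 − rank ∂_2 = (13 − 6) − 6 = 1, and the invariant factors of ∂_2 are all 1, so H_1 ≅ Z.
  H_2: rank ker ∂_2 − rank ∂_3 = (6 − 6) − 0 = 0, and there is no ∂_3, so H_2 ≅ 0.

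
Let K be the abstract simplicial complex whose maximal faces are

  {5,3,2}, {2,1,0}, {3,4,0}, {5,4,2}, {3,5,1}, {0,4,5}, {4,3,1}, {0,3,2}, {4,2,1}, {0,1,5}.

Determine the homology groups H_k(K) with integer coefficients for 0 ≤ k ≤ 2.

H_0 = Z,  H_1 = Z/2Z,  H_2 = 0.

Order the vertices as 0 < 1 < 2 < 3 < 4 < 5. Listing each simplex with vertices in this order, K has dimension 2 with simplices:

  0-simplices (6): [0], [1], [2], [3], [4], [5]
  1-simplices (15): [0,1], [0,2], [0,3], [0,4], [0,5], [1,2], [1,3], [1,4], [1,5], [2,3], [2,4], [2,5], [3,4], [3,5], [4,5]
  2-simplices (10): [0,1,2], [0,1,5], [0,2,3], [0,3,4], [0,4,5], [1,2,4], [1,3,4], [1,3,5], [2,3,5], [2,4,5]

so the chain groups are C_0 ≅ Z^6, C_1 ≅ Z^15, C_2 ≅ Z^10.

∂_1: C_1 → C_0 sends each edge [p,q] (with p < q) to q − p.
The resulting 6×15 matrix has rank 5, and its Smith normal form has invariant factors (1,1,1,1,1).

The boundary map ∂_2: C_2 → C_1 acts by ∂[p,q,r] = [q,r] − [p,r] + [p,q]. For instance
  ∂[2,4,5] = [4,5] − [2,5] + [2,4],
  ∂[1,3,4] = [3,4] − [1,4] + [1,3].
The resulting 15×10 matrix has rank 10, and its Smith normal form has invariant factors (1,1,1,1,1,1,1,1,1,2).

Reading off H_k = ker ∂_k / im ∂_{k+1}:

  H_0: rank C_0 − rank ∂_1 = 6 − 5 = 1, and the invariant factors of ∂_1 are all 1, so H_0 ≅ Z.
  H_1: rank ker ∂_1 − rank ∂_2 = (15 − 5) − 10 = 0, and ∂_2 has invariant factor 2 > 1, so H_1 ≅ Z/2Z.
  H_2: rank ker ∂_2 − rank ∂_3 = (10 − 10) − 0 = 0, and there is no ∂_3, so H_2 ≅ 0.

(K is a triangulation of the real projective plane RP^2.)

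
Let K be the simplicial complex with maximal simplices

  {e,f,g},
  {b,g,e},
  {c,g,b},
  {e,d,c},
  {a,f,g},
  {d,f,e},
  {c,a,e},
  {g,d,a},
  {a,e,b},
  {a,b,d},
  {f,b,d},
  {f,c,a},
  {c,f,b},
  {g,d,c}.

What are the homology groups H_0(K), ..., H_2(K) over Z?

We work with the vertex ordering a < b < c < d < e < f < g. The simplices of K, each written with vertices in increasing order, are:

  0-simplices (7): a, b, c, d, e, f, g
  1-simplices (21): ab, ac, ad, ae, af, ag, bc, bd, be, bf, bg, cd, ce, cf, cg, de, df, dg, ef, eg, fg
  2-simplices (14): abd, abe, ace, acf, adg, afg, bcf, bcg, bdf, beg, cde, cdg, def, efg

so the chain groups are C_0 ≅ Z^7, C_1 ≅ Z^21, C_2 ≅ Z^14.

∂_1: C_1 → C_0 is given by ∂[p,q] = [q] − [p]. For instance
  ∂dg = g − d.
The resulting 7×21 matrix has rank 6, and its Smith normal form has invariant factors (1,1,1,1,1,1).

Boundary ∂_2: C_2 → C_1 acts by ∂[p,q,r] = [q,r] − [p,r] + [p,q]. For instance
  ∂adg = dg − ag + ad,
  ∂bdf = df − bf + bd.
This gives a 21×14 integer matrix of rank 13; reducing to Smith normal form yields diagonal entries (1,1,1,1,1,1,1,1,1,1,1,1,1).

From H_k ≅ ker(∂_k) / im(∂_{k+1}) we obtain:

  H_0: rank C_0 − rank ∂_1 = 7 − 6 = 1, and the invariant factors of ∂_1 are all 1, so H_0 ≅ Z.
  H_1: rank ker ∂_1 − rank ∂_2 = (21 − 6) − 13 = 2, and the invariant factors of ∂_2 are all 1, so H_1 ≅ Z^2.
  H_2: rank ker ∂_2 − rank ∂_3 = (14 − 13) − 0 = 1, and there is no ∂_3, so H_2 ≅ Z.

(K is a triangulation of the torus T^2.)

H_0 ≅ Z,  H_1 ≅ Z^2,  H_2 ≅ Z.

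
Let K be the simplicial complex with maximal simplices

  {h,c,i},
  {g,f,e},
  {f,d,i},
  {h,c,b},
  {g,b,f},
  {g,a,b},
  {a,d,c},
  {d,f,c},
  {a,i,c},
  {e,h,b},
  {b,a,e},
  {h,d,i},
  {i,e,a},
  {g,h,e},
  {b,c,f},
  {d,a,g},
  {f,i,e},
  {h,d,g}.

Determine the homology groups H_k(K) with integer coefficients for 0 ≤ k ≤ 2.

Order the vertices as a < b < c < d < e < f < g < h < i. Listing each simplex with vertices in this order, K has dimension 2 with simplices:

  0-simplices (9): a, b, c, d, e, f, g, h, i
  1-simplices (27): ab, ac, ad, ae, ag, ai, bc, be, bf, bg, bh, cd, cf, ch, ci, df, dg, dh, di, ef, eg, eh, ei, fg, fi, gh, hi
  2-simplices (18): abe, abg, acd, aci, adg, aei, bcf, bch, beh, bfg, cdf, chi, dfi, dgh, dhi, efg, efi, egh

Hence C_0 ≅ Z^9, C_1 ≅ Z^27, C_2 ≅ Z^18.

The boundary map ∂_1: C_1 → C_0 is given by ∂[p,q] = [q] − [p]. For instance
  ∂di = i − d.
The resulting 9×27 matrix has rank 8, and its Smith normal form has invariant factors (1,1,1,1,1,1,1,1).

∂_2: C_2 → C_1 sends each 2-simplex [p,q,r] to [q,r] − [p,r] + [p,q]. For instance
  ∂chi = hi − ci + ch,
  ∂cdf = df − cf + cd.
As a 27×18 matrix over Z this has rank 18, with invariant factors (1,1,1,1,1,1,1,1,1,1,1,1,1,1,1,1,1,2).

From H_k ≅ ker(∂_k) / im(∂_{k+1}) we obtain:

  H_0: rank C_0 − rank ∂_1 = 9 − 8 = 1, and the invariant factors of ∂_1 are all 1, so H_0 = Z.
  H_1: rank ker ∂_1 − rank ∂_2 = (27 − 8) − 18 = 1, and ∂_2 has invariant factor 2 > 1, so H_1 = Z ⊕ Z/2Z.
  H_2: rank ker ∂_2 − rank ∂_3 = (18 − 18) − 0 = 0, and there is no ∂_3, so H_2 = 0.

As a check, the Euler characteristic is 9 − 27 + 18 = 0, which agrees with 1 − 1 + 0 = 0.
(K is a triangulation of the Klein bottle.)

H_0 ≅ Z,  H_1 ≅ Z ⊕ Z/2Z,  H_2 = 0.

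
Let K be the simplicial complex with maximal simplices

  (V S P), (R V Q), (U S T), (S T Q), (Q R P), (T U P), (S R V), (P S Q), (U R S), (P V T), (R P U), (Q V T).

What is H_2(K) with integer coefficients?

H_2 = 0.

Order the vertices as P < Q < R < S < T < U < V. Listing each simplex with vertices in this order, K has dimension 2 with simplices:

  0-simplices (7): P, Q, R, S, T, U, V
  1-simplices (18): PQ, PR, PS, PT, PU, PV, QR, QS, QT, QV, RS, RU, RV, ST, SU, SV, TU, TV
  2-simplices (12): PQR, PQS, PRU, PSV, PTU, PTV, QRV, QST, QTV, RSU, RSV, STU

so the chain groups are C_0 ≅ Z^7, C_1 ≅ Z^18, C_2 ≅ Z^12.

Boundary ∂_1: C_1 → C_0 is given by ∂[p,q] = [q] − [p]. For instance
  ∂RV = V − R.
The 7×18 boundary matrix has rank 6 and Smith normal form diag(1,1,1,1,1,1).

The boundary map ∂_2: C_2 → C_1 maps a triangle to the signed sum of its edges. For instance
  ∂QRV = RV − QV + QR,
  ∂QTV = TV − QV + QT.
The resulting 18×12 matrix has rank 12, and its Smith normal form has invariant factors (1,1,1,1,1,1,1,1,1,1,1,2).

From H_k ≅ ker(∂_k) / im(∂_{k+1}) we obtain:

  H_2: rank ker ∂_2 − rank ∂_3 = (12 − 12) − 0 = 0, and there is no ∂_3, so H_2 = 0.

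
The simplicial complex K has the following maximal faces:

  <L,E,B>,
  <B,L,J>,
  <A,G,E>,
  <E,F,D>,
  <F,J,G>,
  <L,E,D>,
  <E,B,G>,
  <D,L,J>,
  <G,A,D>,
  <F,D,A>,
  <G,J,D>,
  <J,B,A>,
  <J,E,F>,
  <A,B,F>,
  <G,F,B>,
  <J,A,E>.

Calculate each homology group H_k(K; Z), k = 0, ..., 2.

H_0 ≅ Z,  H_1 ≅ Z^2,  H_2 ≅ Z.

Take the total order A < B < D < E < F < G < J < L on the vertex set. Then K (dimension 2) consists of the simplices:

  0-simplices (8): A, B, D, E, F, G, J, L
  1-simplices (24): AB, AD, AE, AF, AG, AJ, BE, BF, BG, BJ, BL, DE, DF, DG, DJ, DL, EF, EG, EJ, EL, FG, FJ, GJ, JL
  2-simplices (16): ABF, ABJ, ADF, ADG, AEG, AEJ, BEG, BEL, BFG, BJL, DEF, DEL, DGJ, DJL, EFJ, FGJ

giving chain groups C_0 ≅ Z^8, C_1 ≅ Z^24, C_2 ≅ Z^16.

∂_1: C_1 → C_0 sends each edge [p,q] (with p < q) to q − p.
The 8×24 boundary matrix has rank 7 and Smith normal form diag(1,1,1,1,1,1,1).

The boundary map ∂_2: C_2 → C_1 acts by ∂[p,q,r] = [q,r] − [p,r] + [p,q]. For instance
  ∂BEG = EG − BG + BE,
  ∂AEG = EG − AG + AE.
The 24×16 boundary matrix has rank 15 and Smith normal form diag(1,1,1,1,1,1,1,1,1,1,1,1,1,1,1).

Reading off H_k = ker ∂_k / im ∂_{k+1}:

  H_0: rank C_0 − rank ∂_1 = 8 − 7 = 1, and the invariant factors of ∂_1 are all 1, so H_0 = Z.
  H_1: rank ker ∂_1 − rank ∂_2 = (24 − 7) − 15 = 2, and the invariant factors of ∂_2 are all 1, so H_1 = Z^2.
  H_2: rank ker ∂_2 − rank ∂_3 = (16 − 15) − 0 = 1, and there is no ∂_3, so H_2 = Z.

(K is a triangulation of the torus T^2.)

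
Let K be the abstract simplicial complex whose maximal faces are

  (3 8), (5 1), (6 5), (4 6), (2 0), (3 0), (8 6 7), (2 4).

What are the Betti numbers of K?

We work with the vertex ordering 0 < 1 < 2 < 3 < 4 < 5 < 6 < 7 < 8. The simplices of K, each written with vertices in increasing order, are:

  0-simplices (9): [0], [1], [2], [3], [4], [5], [6], [7], [8]
  1-simplices (10): [0,2], [0,3], [1,5], [2,4], [3,8], [4,6], [5,6], [6,7], [6,8], [7,8]
  2-simplices (1): [6,7,8]

so the chain groups are C_0 ≅ Z^9, C_1 ≅ Z^10, C_2 ≅ Z^1.

∂_1: C_1 → C_0 maps an edge to its endpoints' difference, ∂[p,q] = q − p.
The resulting 9×10 matrix has rank 8, and its Smith normal form has invariant factors (1,1,1,1,1,1,1,1).

Boundary ∂_2: C_2 → C_1 acts by ∂[p,q,r] = [q,r] − [p,r] + [p,q]. For instance
  ∂[6,7,8] = [7,8] − [6,8] + [6,7].
As a 10×1 matrix over Z this has rank 1, with invariant factors (1).

From H_k ≅ ker(∂_k) / im(∂_{k+1}) we obtain:

  H_0: rank C_0 − rank ∂_1 = 9 − 8 = 1, and the invariant factors of ∂_1 are all 1, so H_0 ≅ Z.
  H_1: rank ker ∂_1 − rank ∂_2 = (10 − 8) − 1 = 1, and the invariant factors of ∂_2 are all 1, so H_1 ≅ Z.
  H_2: rank ker ∂_2 − rank ∂_3 = (1 − 1) − 0 = 0, and there is no ∂_3, so H_2 ≅ 0.

As a check, the Euler characteristic is 9 − 10 + 1 = 0, which agrees with 1 − 1 + 0 = 0.

Hence the Betti numbers are b_0 = 1, b_1 = 1, b_2 = 0.

b_0 = 1, b_1 = 1, b_2 = 0.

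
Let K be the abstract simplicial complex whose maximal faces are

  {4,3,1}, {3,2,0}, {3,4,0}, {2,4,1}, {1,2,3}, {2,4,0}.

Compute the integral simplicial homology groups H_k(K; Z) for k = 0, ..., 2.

H_0 = Z,  H_1 = 0,  H_2 = Z.

Fix the vertex order 0 < 1 < 2 < 3 < 4 and write every simplex with vertices in increasing order. Then dim K = 2 and the simplices of K are:

  0-simplices (5): [0], [1], [2], [3], [4]
  1-simplices (9): [0,2], [0,3], [0,4], [1,2], [1,3], [1,4], [2,3], [2,4], [3,4]
  2-simplices (6): [0,2,3], [0,2,4], [0,3,4], [1,2,3], [1,2,4], [1,3,4]

so the chain groups are C_0 ≅ Z^5, C_1 ≅ Z^9, C_2 ≅ Z^6.

Boundary ∂_1: C_1 → C_0 sends each edge [p,q] (with p < q) to q − p. For instance
  ∂[0,2] = [2] − [0].
As a 5×9 matrix over Z this has rank 4, with invariant factors (1,1,1,1).

∂_2: C_2 → C_1 maps a triangle to the signed sum of its edges. For instance
  ∂[1,3,4] = [3,4] − [1,4] + [1,3],
  ∂[0,3,4] = [3,4] − [0,4] + [0,3].
This gives a 9×6 integer matrix of rank 5; reducing to Smith normal form yields diagonal entries (1,1,1,1,1).

Now H_k = ker ∂_k / im ∂_{k+1}, so:

  H_0: rank C_0 − rank ∂_1 = 5 − 4 = 1, and the invariant factors of ∂_1 are all 1, so H_0 ≅ Z.
  H_1: rank ker ∂_1 − rank ∂_2 = (9 − 4) − 5 = 0, and the invariant factors of ∂_2 are all 1, so H_1 ≅ 0.
  H_2: rank ker ∂_2 − rank ∂_3 = (6 − 5) − 0 = 1, and there is no ∂_3, so H_2 ≅ Z.

(K is a triangulation of the 2-sphere S^2.)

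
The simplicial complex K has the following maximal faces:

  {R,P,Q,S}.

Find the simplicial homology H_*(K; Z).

Order the vertices as P < Q < R < S. Listing each simplex with vertices in this order, K has dimension 3 with simplices:

  0-simplices (4): P, Q, R, S
  1-simplices (6): PQ, PR, PS, QR, QS, RS
  2-simplices (4): PQR, PQS, PRS, QRS
  3-simplices (1): PQRS

giving chain groups C_0 ≅ Z^4, C_1 ≅ Z^6, C_2 ≅ Z^4, C_3 ≅ Z^1.

∂_1: C_1 → C_0 is given by ∂[p,q] = [q] − [p]. For instance
  ∂PR = R − P.
The resulting 4×6 matrix has rank 3, and its Smith normal form has invariant factors (1,1,1).

∂_2: C_2 → C_1 maps a triangle to the signed sum of its edges. For instance
  ∂PQS = QS − PS + PQ,
  ∂PQR = QR − PR + PQ.
The resulting 6×4 matrix has rank 3, and its Smith normal form has invariant factors (1,1,1).

The boundary map ∂_3: C_3 → C_2 sends each 3-simplex σ to the alternating sum Σ_i (−1)^i (σ with its i-th vertex removed). For instance
  ∂PQRS = QRS − PRS + PQS − PQR.
The 4×1 boundary matrix has rank 1 and Smith normal form diag(1).

Now H_k = ker ∂_k / im ∂_{k+1}, so:

  H_0: rank C_0 − rank ∂_1 = 4 − 3 = 1, and the invariant factors of ∂_1 are all 1, so H_0 = Z.
  H_1: rank ker ∂_1 − rank ∂_2 = (6 − 3) − 3 = 0, and the invariant factors of ∂_2 are all 1, so H_1 = 0.
  H_2: rank ker ∂_2 − rank ∂_3 = (4 − 3) − 1 = 0, and the invariant factors of ∂_3 are all 1, so H_2 = 0.
  H_3: rank ker ∂_3 − rank ∂_4 = (1 − 1) − 0 = 0, and there is no ∂_4, so H_3 = 0.

As a check, the Euler characteristic is 4 − 6 + 4 − 1 = 1, which agrees with 1 − 0 + 0 − 0 = 1.

H_0 ≅ Z,  H_1 = 0,  H_2 = 0,  H_3 = 0.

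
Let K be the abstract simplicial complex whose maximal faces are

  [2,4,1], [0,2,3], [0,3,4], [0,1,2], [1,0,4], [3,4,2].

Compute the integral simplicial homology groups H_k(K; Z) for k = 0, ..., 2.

H_0 = Z,  H_1 = 0,  H_2 = Z.

Take the total order 0 < 1 < 2 < 3 < 4 on the vertex set. Then K (dimension 2) consists of the simplices:

  0-simplices (5): [0], [1], [2], [3], [4]
  1-simplices (9): [0,1], [0,2], [0,3], [0,4], [1,2], [1,4], [2,3], [2,4], [3,4]
  2-simplices (6): [0,1,2], [0,1,4], [0,2,3], [0,3,4], [1,2,4], [2,3,4]

so the chain groups are C_0 ≅ Z^5, C_1 ≅ Z^9, C_2 ≅ Z^6.

The boundary map ∂_1: C_1 → C_0 is given by ∂[p,q] = [q] − [p].
The 5×9 boundary matrix has rank 4 and Smith normal form diag(1,1,1,1).

∂_2: C_2 → C_1 maps a triangle to the signed sum of its edges. For instance
  ∂[1,2,4] = [2,4] − [1,4] + [1,2],
  ∂[0,3,4] = [3,4] − [0,4] + [0,3].
As a 9×6 matrix over Z this has rank 5, with invariant factors (1,1,1,1,1).

Reading off H_k = ker ∂_k / im ∂_{k+1}:

  H_0: rank C_0 − rank ∂_1 = 5 − 4 = 1, and the invariant factors of ∂_1 are all 1, so H_0 ≅ Z.
  H_1: rank ker ∂_1 − rank ∂_2 = (9 − 4) − 5 = 0, and the invariant factors of ∂_2 are all 1, so H_1 ≅ 0.
  H_2: rank ker ∂_2 − rank ∂_3 = (6 − 5) − 0 = 1, and there is no ∂_3, so H_2 ≅ Z.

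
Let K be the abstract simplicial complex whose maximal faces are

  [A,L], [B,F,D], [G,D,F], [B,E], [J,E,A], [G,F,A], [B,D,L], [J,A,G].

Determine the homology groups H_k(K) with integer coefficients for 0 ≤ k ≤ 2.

H_0 = Z,  H_1 = Z^2,  H_2 = 0.

Take the total order A < B < D < E < F < G < J < L on the vertex set. Then K (dimension 2) consists of the simplices:

  0-simplices (8): A, B, D, E, F, G, J, L
  1-simplices (15): AE, AF, AG, AJ, AL, BD, BE, BF, BL, DF, DG, DL, EJ, FG, GJ
  2-simplices (6): AEJ, AFG, AGJ, BDF, BDL, DFG

giving chain groups C_0 ≅ Z^8, C_1 ≅ Z^15, C_2 ≅ Z^6.

Boundary ∂_1: C_1 → C_0 is given by ∂[p,q] = [q] − [p].
This gives a 8×15 integer matrix of rank 7; reducing to Smith normal form yields diagonal entries (1,1,1,1,1,1,1).

∂_2: C_2 → C_1 acts by ∂[p,q,r] = [q,r] − [p,r] + [p,q]. For instance
  ∂AFG = FG − AG + AF,
  ∂DFG = FG − DG + DF.
The 15×6 boundary matrix has rank 6 and Smith normal form diag(1,1,1,1,1,1).

Now H_k = ker ∂_k / im ∂_{k+1}, so:

  H_0: rank C_0 − rank ∂_1 = 8 − 7 = 1, and the invariant factors of ∂_1 are all 1, so H_0 ≅ Z.
  H_1: rank ker ∂_1 − rank ∂_2 = (15 − 7) − 6 = 2, and the invariant factors of ∂_2 are all 1, so H_1 ≅ Z^2.
  H_2: rank ker ∂_2 − rank ∂_3 = (6 − 6) − 0 = 0, and there is no ∂_3, so H_2 ≅ 0.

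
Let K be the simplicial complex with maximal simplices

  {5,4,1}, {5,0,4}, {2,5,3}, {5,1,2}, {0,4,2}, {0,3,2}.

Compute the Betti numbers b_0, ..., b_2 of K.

Take the total order 0 < 1 < 2 < 3 < 4 < 5 on the vertex set. Then K (dimension 2) consists of the simplices:

  0-simplices (6): [0], [1], [2], [3], [4], [5]
  1-simplices (12): [0,2], [0,3], [0,4], [0,5], [1,2], [1,4], [1,5], [2,3], [2,4], [2,5], [3,5], [4,5]
  2-simplices (6): [0,2,3], [0,2,4], [0,4,5], [1,2,5], [1,4,5], [2,3,5]

Hence C_0 ≅ Z^6, C_1 ≅ Z^12, C_2 ≅ Z^6.

∂_1: C_1 → C_0 sends each edge [p,q] (with p < q) to q − p. For instance
  ∂[0,3] = [3] − [0].
The resulting 6×12 matrix has rank 5, and its Smith normal form has invariant factors (1,1,1,1,1).

Boundary ∂_2: C_2 → C_1 acts by ∂[p,q,r] = [q,r] − [p,r] + [p,q]. For instance
  ∂[0,2,4] = [2,4] − [0,4] + [0,2],
  ∂[1,2,5] = [2,5] − [1,5] + [1,2].
The 12×6 boundary matrix has rank 6 and Smith normal form diag(1,1,1,1,1,1).

Computing H_k = (kernel of ∂_k) / (image of ∂_{k+1}):

  H_0: rank C_0 − rank ∂_1 = 6 − 5 = 1, and the invariant factors of ∂_1 are all 1, so H_0 = Z.
  H_1: rank ker ∂_1 − rank ∂_2 = (12 − 5) − 6 = 1, and the invariant factors of ∂_2 are all 1, so H_1 = Z.
  H_2: rank ker ∂_2 − rank ∂_3 = (6 − 6) − 0 = 0, and there is no ∂_3, so H_2 = 0.

(K is a triangulation of the cylinder S^1 x I.)

Hence the Betti numbers are b_0 = 1, b_1 = 1, b_2 = 0.

b_0 = 1, b_1 = 1, b_2 = 0.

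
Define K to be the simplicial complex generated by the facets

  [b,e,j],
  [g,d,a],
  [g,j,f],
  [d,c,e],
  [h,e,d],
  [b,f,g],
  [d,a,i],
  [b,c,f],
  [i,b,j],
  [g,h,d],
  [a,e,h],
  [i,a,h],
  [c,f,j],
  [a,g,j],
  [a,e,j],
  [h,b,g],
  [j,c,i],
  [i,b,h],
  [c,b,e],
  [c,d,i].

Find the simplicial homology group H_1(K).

H_1 ≅ Z ⊕ Z/2.

Fix the vertex order a < b < c < d < e < f < g < h < i < j and write every simplex with vertices in increasing order. Then dim K = 2 and the simplices of K are:

  0-simplices (10): a, b, c, d, e, f, g, h, i, j
  1-simplices (30): ad, ae, ag, ah, ai, aj, bc, be, bf, bg, bh, bi, bj, cd, ce, cf, ci, cj, de, dg, dh, di, eh, ej, fg, fj, gh, gj, hi, ij
  2-simplices (20): adg, adi, aeh, aej, agj, ahi, bce, bcf, bej, bfg, bgh, bhi, bij, cde, cdi, cfj, cij, deh, dgh, fgj

so the chain groups are C_0 ≅ Z^10, C_1 ≅ Z^30, C_2 ≅ Z^20.

The boundary map ∂_1: C_1 → C_0 maps an edge to its endpoints' difference, ∂[p,q] = q − p. For instance
  ∂gh = h − g.
This gives a 10×30 integer matrix of rank 9; reducing to Smith normal form yields diagonal entries (1,1,1,1,1,1,1,1,1).

∂_2: C_2 → C_1 sends each 2-simplex [p,q,r] to [q,r] − [p,r] + [p,q]. For instance
  ∂dgh = gh − dh + dg,
  ∂aej = ej − aj + ae.
The resulting 30×20 matrix has rank 20, and its Smith normal form has invariant factors (1,1,1,1,1,1,1,1,1,1,1,1,1,1,1,1,1,1,1,2).

Now H_k = ker ∂_k / im ∂_{k+1}, so:

  H_1: rank ker ∂_1 − rank ∂_2 = (30 − 9) − 20 = 1, and ∂_2 has invariant factor 2 > 1, so H_1 ≅ Z ⊕ Z/2.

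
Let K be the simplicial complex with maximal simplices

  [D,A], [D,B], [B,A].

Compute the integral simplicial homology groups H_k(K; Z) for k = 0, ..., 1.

K has 3 vertices, 3 edges.
rank ∂_0 = 0, rank ∂_1 = 2 ⇒ b_0 = 3 − 0 − 2 = 1; all invariant factors of ∂_1 are 1 so no torsion. So H_0 = Z.
rank ∂_1 = 2, rank ∂_2 = 0 ⇒ b_1 = 3 − 2 − 0 = 1. So H_1 = Z.

H_0 ≅ Z,  H_1 ≅ Z.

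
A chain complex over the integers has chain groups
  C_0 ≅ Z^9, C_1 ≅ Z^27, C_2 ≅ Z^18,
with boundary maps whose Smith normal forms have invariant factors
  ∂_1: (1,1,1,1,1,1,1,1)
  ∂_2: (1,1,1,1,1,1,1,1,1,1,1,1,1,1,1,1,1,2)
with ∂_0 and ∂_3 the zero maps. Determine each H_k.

H_0: b_0 = 9 − 0 − 8 = 1; torsion from ∂_1 factors > 1: none. So H_0 = Z.
H_1: b_1 = 27 − 8 − 18 = 1; torsion from ∂_2 factors > 1: [2]. So H_1 = Z × Z/2.
H_2: b_2 = 18 − 18 − 0 = 0; torsion from ∂_3 factors > 1: none. So H_2 = 0.

H_0 = Z,  H_1 = Z × Z/2,  H_2 = 0.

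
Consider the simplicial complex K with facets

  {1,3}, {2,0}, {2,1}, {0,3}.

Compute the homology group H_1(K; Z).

Order the vertices as 0 < 1 < 2 < 3. Listing each simplex with vertices in this order, K has dimension 1 with simplices:

  0-simplices (4): [0], [1], [2], [3]
  1-simplices (4): [0,2], [0,3], [1,2], [1,3]

so the chain groups are C_0 ≅ Z^4, C_1 ≅ Z^4.

∂_1: C_1 → C_0 maps an edge to its endpoints' difference, ∂[p,q] = q − p. For instance
  ∂[1,2] = [2] − [1].
As a 4×4 matrix over Z this has rank 3, with invariant factors (1,1,1).

Computing H_k = (kernel of ∂_k) / (image of ∂_{k+1}):

  H_1: rank ker ∂_1 − rank ∂_2 = (4 − 3) − 0 = 1, and there is no ∂_2, so H_1 ≅ Z.

H_1 ≅ Z.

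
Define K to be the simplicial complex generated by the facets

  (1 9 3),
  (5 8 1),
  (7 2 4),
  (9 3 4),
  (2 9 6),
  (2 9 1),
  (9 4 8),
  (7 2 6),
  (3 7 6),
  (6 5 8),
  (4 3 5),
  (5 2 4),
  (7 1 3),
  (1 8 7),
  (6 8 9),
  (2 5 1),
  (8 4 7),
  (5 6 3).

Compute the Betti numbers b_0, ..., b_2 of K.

b_0 = 1, b_1 = 2, b_2 = 1.

Order the vertices as 1 < 2 < 3 < 4 < 5 < 6 < 7 < 8 < 9. Listing each simplex with vertices in this order, K has dimension 2 with simplices:

  0-simplices (9): [1], [2], [3], [4], [5], [6], [7], [8], [9]
  1-simplices (27): (27 of them)
  2-simplices (18): [1,2,5], [1,2,9], [1,3,7], [1,3,9], [1,5,8], [1,7,8], [2,4,5], [2,4,7], [2,6,7], [2,6,9], [3,4,5], [3,4,9], [3,5,6], [3,6,7], [4,7,8], [4,8,9], [5,6,8], [6,8,9]

Hence C_0 ≅ Z^9, C_1 ≅ Z^27, C_2 ≅ Z^18.

Boundary ∂_1: C_1 → C_0 sends each edge [p,q] (with p < q) to q − p.
The resulting 9×27 matrix has rank 8, and its Smith normal form has invariant factors (1,1,1,1,1,1,1,1).

Boundary ∂_2: C_2 → C_1 sends each 2-simplex [p,q,r] to [q,r] − [p,r] + [p,q]. For instance
  ∂[1,7,8] = [7,8] − [1,8] + [1,7],
  ∂[1,5,8] = [5,8] − [1,8] + [1,5].
The resulting 27×18 matrix has rank 17, and its Smith normal form has invariant factors (1,1,1,1,1,1,1,1,1,1,1,1,1,1,1,1,1).

From H_k ≅ ker(∂_k) / im(∂_{k+1}) we obtain:

  H_0: rank C_0 − rank ∂_1 = 9 − 8 = 1, and the invariant factors of ∂_1 are all 1, so H_0 ≅ Z.
  H_1: rank ker ∂_1 − rank ∂_2 = (27 − 8) − 17 = 2, and the invariant factors of ∂_2 are all 1, so H_1 ≅ Z^2.
  H_2: rank ker ∂_2 − rank ∂_3 = (18 − 17) − 0 = 1, and there is no ∂_3, so H_2 ≅ Z.

As a check, the Euler characteristic is 9 − 27 + 18 = 0, which agrees with 1 − 2 + 1 = 0.

Hence the Betti numbers are b_0 = 1, b_1 = 2, b_2 = 1.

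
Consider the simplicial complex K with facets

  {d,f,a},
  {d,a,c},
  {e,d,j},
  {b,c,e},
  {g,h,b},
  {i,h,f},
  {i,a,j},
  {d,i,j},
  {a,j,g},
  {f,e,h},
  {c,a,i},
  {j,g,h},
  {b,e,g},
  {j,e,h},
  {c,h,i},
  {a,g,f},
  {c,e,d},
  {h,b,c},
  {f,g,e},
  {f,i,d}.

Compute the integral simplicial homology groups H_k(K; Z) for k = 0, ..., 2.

We work with the vertex ordering a < b < c < d < e < f < g < h < i < j. The simplices of K, each written with vertices in increasing order, are:

  0-simplices (10): a, b, c, d, e, f, g, h, i, j
  1-simplices (30): ac, ad, af, ag, ai, aj, bc, be, bg, bh, cd, ce, ch, ci, de, df, di, dj, ef, eg, eh, ej, fg, fh, fi, gh, gj, hi, hj, ij
  2-simplices (20): acd, aci, adf, afg, agj, aij, bce, bch, beg, bgh, cde, chi, dej, dfi, dij, efg, efh, ehj, fhi, ghj

Hence C_0 ≅ Z^10, C_1 ≅ Z^30, C_2 ≅ Z^20.

∂_1: C_1 → C_0 sends each edge [p,q] (with p < q) to q − p.
The 10×30 boundary matrix has rank 9 and Smith normal form diag(1,1,1,1,1,1,1,1,1).

Boundary ∂_2: C_2 → C_1 acts by ∂[p,q,r] = [q,r] − [p,r] + [p,q]. For instance
  ∂dfi = fi − di + df,
  ∂aci = ci − ai + ac.
This gives a 30×20 integer matrix of rank 20; reducing to Smith normal form yields diagonal entries (1,1,1,1,1,1,1,1,1,1,1,1,1,1,1,1,1,1,1,2).

Reading off H_k = ker ∂_k / im ∂_{k+1}:

  H_0: rank C_0 − rank ∂_1 = 10 − 9 = 1, and the invariant factors of ∂_1 are all 1, so H_0 = Z.
  H_1: rank ker ∂_1 − rank ∂_2 = (30 − 9) − 20 = 1, and ∂_2 has invariant factor 2 > 1, so H_1 = Z ⊕ Z/2.
  H_2: rank ker ∂_2 − rank ∂_3 = (20 − 20) − 0 = 0, and there is no ∂_3, so H_2 = 0.

As a check, the Euler characteristic is 10 − 30 + 20 = 0, which agrees with 1 − 1 + 0 = 0.

H_0 ≅ Z,  H_1 ≅ Z ⊕ Z/2,  H_2 = 0.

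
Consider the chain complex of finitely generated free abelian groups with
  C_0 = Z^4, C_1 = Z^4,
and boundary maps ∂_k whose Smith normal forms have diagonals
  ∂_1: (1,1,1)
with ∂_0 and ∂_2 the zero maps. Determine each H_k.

H_0: b_0 = 4 − 0 − 3 = 1; torsion from ∂_1 factors > 1: none. So H_0 = Z.
H_1: b_1 = 4 − 3 − 0 = 1; torsion from ∂_2 factors > 1: none. So H_1 = Z.

H_0 = Z,  H_1 = Z.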